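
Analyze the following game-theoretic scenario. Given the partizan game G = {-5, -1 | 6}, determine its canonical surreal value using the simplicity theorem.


Left options: {-5, -1}, max = -1
Right options: {6}, min = 6
All options are numbers and max(Left) < min(Right), so by the simplicity theorem the value is the simplest (earliest-born) number strictly between -1 and 6.
Integers 0 through 5 all lie strictly between -1 and 6.
Among integers, the simplest (lowest birthday = smallest |n|; 0 is born on day 0, +-n on day n) is 0.
No non-integer in the interval can be simpler: if x is a non-integer in the interval, then floor(x) or ceil(x) also lies in the interval (the interval contains an integer), and both are proper prefixes of x's sign expansion, i.e. born earlier. So the game value is 0.
Game value = 0

0


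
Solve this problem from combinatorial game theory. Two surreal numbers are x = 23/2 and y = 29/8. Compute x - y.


x = 23/2, y = 29/8
Converting to common denominator: 8
x = 92/8, y = 29/8
x - y = 23/2 - 29/8 = 63/8

63/8


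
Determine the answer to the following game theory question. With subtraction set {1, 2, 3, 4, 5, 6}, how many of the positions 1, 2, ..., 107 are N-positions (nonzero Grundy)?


Subtraction set S = {1, 2, 3, 4, 5, 6}, so G(n) = n mod 7.
G(n) = 0 when n is a multiple of 7.
Multiples of 7 in [1, 107]: 15
N-positions (nonzero Grundy) = 107 - 15 = 92

92


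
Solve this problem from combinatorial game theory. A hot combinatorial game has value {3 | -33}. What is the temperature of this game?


The game is {3 | -33}, a switch {a | b} with numbers a > b.
Cooling {a | b} by t gives {a - t | b + t}, which stops being hot when a - t = b + t, i.e. at t = (a - b)/2. So the temperature of a switch is (a - b)/2.
Temperature = (Left option - Right option) / 2
= (3 - (-33)) / 2
= 36 / 2
= 18

18


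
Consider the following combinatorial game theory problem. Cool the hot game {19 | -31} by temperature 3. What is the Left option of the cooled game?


Original game: {19 | -31} (a switch {a | b} with a > b).
Cooling by t (for t below the temperature (a - b)/2 = 25) taxes each move by t: {a | b} cooled by t is {a - t | b + t}.
Cooling amount: t = 3
Cooled Left option: 19 - 3 = 16
Cooled Right option: -31 + 3 = -28
Cooled game: {16 | -28}
Left option = 16

16


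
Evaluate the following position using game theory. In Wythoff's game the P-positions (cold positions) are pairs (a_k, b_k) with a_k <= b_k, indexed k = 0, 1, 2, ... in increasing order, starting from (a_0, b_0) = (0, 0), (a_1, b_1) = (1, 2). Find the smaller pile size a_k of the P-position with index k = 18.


By Wythoff's theorem, a_k = floor(k * phi) and b_k = floor(k * phi^2) = a_k + k, where phi = (1 + sqrt(5))/2 is the golden ratio.
phi = (1 + sqrt(5))/2 = 1.618034
k = 18
k * phi = 18 * 1.618034 = 29.124612
a_18 = floor(k * phi) = 29

29


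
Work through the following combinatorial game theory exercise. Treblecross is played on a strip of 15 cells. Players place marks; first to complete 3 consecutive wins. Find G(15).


Treblecross: place X on empty cells; 3-in-a-row wins.
Playing within two cells of an existing X lets the opponent win at once, so sensible play treats the cells i-2..i+2 around each X as dead. The player left with no safe cell loses, so this is a normal-play take-away game on strips of safe cells.
Placing X at cell i (0-indexed) of a strip of k safe cells leaves independent strips of sizes max(0, i-2) and max(0, k-i-3). Hence G(k) = mex{ G(max(0,i-2)) XOR G(max(0,k-i-3)) : 0 <= i < k }, with G(0) = 0.
G(1): splits (0,0):0^0=0 -> mex({0}) = 1
G(2): splits (0,0):0^0=0 -> mex({0}) = 1
G(3): splits (0,0):0^0=0 -> mex({0}) = 1
G(4): splits (0,1):0^1=1 (0,0):0^0=0 -> mex({0, 1}) = 2
G(5): splits (0,2):0^1=1 (0,1):0^1=1 (0,0):0^0=0 -> mex({0, 1}) = 2
G(6) = mex({1}) = 0
G(7) = mex({0, 1, 2}) = 3
G(8) = mex({0, 1, 2}) = 3
G(9) = mex({0, 2}) = 1
G(10) = mex({0, 2, 3}) = 1
G(11) = mex({0, 3}) = 1
G(12) = mex({1, 3}) = 0
G(13) = mex({0, 1, 2, 3}) = 4
G(14) = mex({0, 1, 2}) = 3
G(15) = mex({0, 1, 2}) = 3
Therefore G(15) = 3.

3


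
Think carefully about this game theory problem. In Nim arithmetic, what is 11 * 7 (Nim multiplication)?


Nim multiplication is bilinear over XOR: (u XOR v) * w = (u*w) XOR (v*w).
So we split each operand into its bit components and XOR the pairwise Nim products.
11 = 1 + 2 + 8 (as XOR of powers of 2).
7 = 1 + 2 + 4 (as XOR of powers of 2).
Using the standard Nim-product table on single bits:
  2*2 = 3,   2*4 = 8,   2*8 = 12,
  4*4 = 6,   4*8 = 11,  8*8 = 13,
and  1*x = x (identity), k*l = l*k (commutative).
Pairwise Nim products:
  1 * 1 = 1
  1 * 2 = 2
  1 * 4 = 4
  2 * 1 = 2
  2 * 2 = 3
  2 * 4 = 8
  8 * 1 = 8
  8 * 2 = 12
  8 * 4 = 11
XOR them: 1 XOR 2 XOR 4 XOR 2 XOR 3 XOR 8 XOR 8 XOR 12 XOR 11 = 1.
Result: 11 * 7 = 1 (in Nim).

1


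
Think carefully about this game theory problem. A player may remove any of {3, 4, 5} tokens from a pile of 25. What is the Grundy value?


The subtraction set is S = {3, 4, 5}.
G(k) = mex{ G(k - s) : s in S, s <= k }. We compute iteratively: G(0) = 0.
G(1) = mex({}) = 0
G(2) = mex({}) = 0
G(3) = mex({0}) = 1
G(4) = mex({0}) = 1
G(5) = mex({0}) = 1
G(6) = mex({0, 1}) = 2
G(7) = mex({0, 1}) = 2
G(8) = mex({1}) = 0
G(9) = mex({1, 2}) = 0
G(10) = mex({1, 2}) = 0
G(11) = mex({0, 2}) = 1
G(12) = mex({0, 2}) = 1
Observe that G(8)..G(12) = 0, 0, 0, 1, 1 repeats G(0)..G(4) = 0, 0, 0, 1, 1.
For k >= max(S) = 5, G(k) is determined by the previous 5 values G(k-5)..G(k-1); a window of 5 consecutive values has recurred shifted by 8, so by induction G(k + 8) = G(k) for all k >= 0: the sequence is periodic from the start with period 8.
One period: G(0..7) = 0, 0, 0, 1, 1, 1, 2, 2.
25 mod 8 = 1, so G(25) = G(1) = 0.

0


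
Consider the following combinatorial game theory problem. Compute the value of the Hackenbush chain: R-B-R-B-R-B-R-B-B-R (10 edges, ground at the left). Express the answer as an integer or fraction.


Edges (from ground): R-B-R-B-R-B-R-B-B-R
By Berlekamp's sign-expansion rule, a Blue-Red Hackenbush stalk has the value of the surreal number whose sign sequence is the edge sequence with B -> + and R -> -.
Sign sequence: -+-+-+-++-
Trace the sign expansion in the surreal number tree, starting from 0:
Edge 1: R (sign -) -> bounds (-inf, 0), value = -1
Edge 2: B (sign +) -> bounds (-1, 0), value = -1/2
Edge 3: R (sign -) -> bounds (-1, -1/2), value = -3/4
Edge 4: B (sign +) -> bounds (-3/4, -1/2), value = -5/8
Edge 5: R (sign -) -> bounds (-3/4, -5/8), value = -11/16
Edge 6: B (sign +) -> bounds (-11/16, -5/8), value = -21/32
Edge 7: R (sign -) -> bounds (-11/16, -21/32), value = -43/64
Edge 8: B (sign +) -> bounds (-43/64, -21/32), value = -85/128
Edge 9: B (sign +) -> bounds (-85/128, -21/32), value = -169/256
Edge 10: R (sign -) -> bounds (-85/128, -169/256), value = -339/512
Game value = -339/512

-339/512


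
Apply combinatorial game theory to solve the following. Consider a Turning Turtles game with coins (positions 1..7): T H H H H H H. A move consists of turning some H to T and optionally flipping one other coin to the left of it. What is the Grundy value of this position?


Coins: T H H H H H H
Key fact: a single head at position k behaves exactly like a Nim heap of size k (turning it to T and optionally flipping a coin at j < k corresponds to moving the heap from k to j, or to 0), and heads combine as a disjunctive sum (two heads at the same place would cancel, matching j XOR j = 0). So the Nim-value is the XOR of the 1-indexed positions of the heads.
Face-up positions (1-indexed): [2, 3, 4, 5, 6, 7]
XOR 0 with 2: 0 XOR 2 = 2
XOR 2 with 3: 2 XOR 3 = 1
XOR 1 with 4: 1 XOR 4 = 5
XOR 5 with 5: 5 XOR 5 = 0
XOR 0 with 6: 0 XOR 6 = 6
XOR 6 with 7: 6 XOR 7 = 1
Nim-value = 1

1


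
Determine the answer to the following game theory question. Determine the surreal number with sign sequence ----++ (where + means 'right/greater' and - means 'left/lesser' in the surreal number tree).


Sign expansion: ----++
Rule: track bounds (lo, hi), initially (-inf, +inf). On '+', the current value becomes lo and we move to the simplest number in (value, hi): value + 1 if hi = +inf, otherwise the midpoint (value + hi)/2. On '-', the current value becomes hi and we move to value - 1 if lo = -inf, otherwise the midpoint (lo + value)/2.
Start at 0.
Step 1: sign = -, move left. Bounds: (-inf, 0). Value = -1
Step 2: sign = -, move left. Bounds: (-inf, -1). Value = -2
Step 3: sign = -, move left. Bounds: (-inf, -2). Value = -3
Step 4: sign = -, move left. Bounds: (-inf, -3). Value = -4
Step 5: sign = +, move right. Bounds: (-4, -3). Value = -7/2
Step 6: sign = +, move right. Bounds: (-7/2, -3). Value = -13/4
The surreal number with sign expansion ----++ is -13/4.

-13/4


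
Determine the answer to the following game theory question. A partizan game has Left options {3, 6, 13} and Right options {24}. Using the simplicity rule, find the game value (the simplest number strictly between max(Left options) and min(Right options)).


Left options: {3, 6, 13}, max = 13
Right options: {24}, min = 24
All options are numbers and max(Left) < min(Right), so by the simplicity theorem the value is the simplest (earliest-born) number strictly between 13 and 24.
Integers 14 through 23 all lie strictly between 13 and 24.
Among integers, the simplest (lowest birthday = smallest |n|; 0 is born on day 0, +-n on day n) is 14.
No non-integer in the interval can be simpler: if x is a non-integer in the interval, then floor(x) or ceil(x) also lies in the interval (the interval contains an integer), and both are proper prefixes of x's sign expansion, i.e. born earlier. So the game value is 14.
Game value = 14

14


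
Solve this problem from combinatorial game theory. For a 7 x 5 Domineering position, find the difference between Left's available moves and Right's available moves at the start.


Board is 7 x 5 (rows x cols).
Left (vertical) placements: (rows-1) * cols = 6 * 5 = 30
Right (horizontal) placements: rows * (cols-1) = 7 * 4 = 28
Advantage = Left - Right = 30 - 28 = 2

2


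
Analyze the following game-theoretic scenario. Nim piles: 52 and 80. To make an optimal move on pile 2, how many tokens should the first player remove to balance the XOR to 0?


Piles: 52 and 80
Current XOR: 52 XOR 80 = 100 (non-zero, so this is an N-position).
To make the XOR zero, we need to find a move that balances the piles.
For pile 2 (size 80): target = 80 XOR 100 = 52
We reduce pile 2 from 80 to 52.
Tokens removed: 80 - 52 = 28
Verification: 52 XOR 52 = 0

28


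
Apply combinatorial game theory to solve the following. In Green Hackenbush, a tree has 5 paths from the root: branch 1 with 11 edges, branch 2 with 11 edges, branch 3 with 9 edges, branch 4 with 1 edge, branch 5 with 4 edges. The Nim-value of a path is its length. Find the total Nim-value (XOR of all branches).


The tree has 5 branches from the ground vertex.
In Green Hackenbush, the Nim-value of a simple path of length k is k.
Branch 1: length 11, Nim-value = 11
Branch 2: length 11, Nim-value = 11
Branch 3: length 9, Nim-value = 9
Branch 4: length 1, Nim-value = 1
Branch 5: length 4, Nim-value = 4
Total Nim-value = XOR of all branch values:
0 XOR 11 = 11
11 XOR 11 = 0
0 XOR 9 = 9
9 XOR 1 = 8
8 XOR 4 = 12
Nim-value of the tree = 12

12


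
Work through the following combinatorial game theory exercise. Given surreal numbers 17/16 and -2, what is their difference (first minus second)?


x = 17/16, y = -2
Converting to common denominator: 16
x = 17/16, y = -32/16
x - y = 17/16 - -2 = 49/16

49/16


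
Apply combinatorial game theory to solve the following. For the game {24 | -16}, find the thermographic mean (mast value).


Game = {24 | -16}, a switch {a | b} with numbers a > b.
Its thermograph has left wall a - t and right wall b + t, which meet at t = (a - b)/2, where both equal (a + b)/2. So the mast (mean value) is at (a + b)/2.
Mean = (24 + (-16))/2 = 8/2 = 4

4


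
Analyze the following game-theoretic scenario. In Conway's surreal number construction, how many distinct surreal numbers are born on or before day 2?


Day 0: {|} = 0 is born. Count = 1.
Day n: the number of surreal numbers born by day n is 2^(n+1) - 1.
By day 0: 2^1 - 1 = 1
By day 1: 2^2 - 1 = 3
By day 2: 2^3 - 1 = 7
By day 2: 7 surreal numbers.

7


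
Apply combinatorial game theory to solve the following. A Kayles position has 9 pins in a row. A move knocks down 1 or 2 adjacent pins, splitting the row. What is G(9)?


Kayles: a move removes 1 or 2 adjacent pins from a contiguous row.
Removing pins from a row of k leaves two independent rows (a, b) with a + b = k - 1 (one pin) or a + b = k - 2 (two pins); an end removal gives a = 0.
By Sprague-Grundy, G(k) = mex{ G(a) XOR G(b) } over all these splits. G(0) = 0.
G(1): splits (0,0):0^0=0 -> mex({0}) = 1
G(2): splits (0,1):0^1=1 (0,0):0^0=0 -> mex({0, 1}) = 2
G(3): splits (0,2):0^2=2 (1,1):1^1=0 (0,1):0^1=1 -> mex({0, 1, 2}) = 3
G(4): splits (0,3):0^3=3 (1,2):1^2=3 (0,2):0^2=2 (1,1):1^1=0 -> mex({0, 2, 3}) = 1
G(5): splits (0,4):0^1=1 (1,3):1^3=2 (2,2):2^2=0 (0,3):0^3=3 (1,2):1^2=3 -> mex({0, 1, 2, 3}) = 4
G(6) = mex({0, 1, 2, 4}) = 3
G(7) = mex({0, 1, 3, 4, 5}) = 2
G(8) = mex({0, 2, 3, 5, 6}) = 1
G(9) = mex({0, 1, 2, 3, 6, 7}) = 4
Therefore G(9) = 4.

4


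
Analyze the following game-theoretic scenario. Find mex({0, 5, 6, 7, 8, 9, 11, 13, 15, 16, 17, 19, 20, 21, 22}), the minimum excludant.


Set = {0, 5, 6, 7, 8, 9, 11, 13, 15, 16, 17, 19, 20, 21, 22}
0 is in the set.
1 is NOT in the set. This is the mex.
mex = 1

1


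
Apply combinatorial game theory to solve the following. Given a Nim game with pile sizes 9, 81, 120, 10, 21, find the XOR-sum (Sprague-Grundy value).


We need the XOR (exclusive or) of all pile sizes.
After XOR-ing pile 1 (size 9): 0 XOR 9 = 9
After XOR-ing pile 2 (size 81): 9 XOR 81 = 88
After XOR-ing pile 3 (size 120): 88 XOR 120 = 32
After XOR-ing pile 4 (size 10): 32 XOR 10 = 42
After XOR-ing pile 5 (size 21): 42 XOR 21 = 63
The Nim-value of this position is 63.

63


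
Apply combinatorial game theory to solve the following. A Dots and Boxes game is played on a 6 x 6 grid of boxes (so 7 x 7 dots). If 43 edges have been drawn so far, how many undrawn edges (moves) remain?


Grid: 6 x 6 boxes, i.e. 7 rows and 7 columns of dots.
Horizontal edges: (rows + 1) * cols = 7 * 6 = 42
Vertical edges: rows * (cols + 1) = 6 * 7 = 42
Total edges: 42 + 42 = 84
Edges drawn: 43
Remaining: 84 - 43 = 41

41


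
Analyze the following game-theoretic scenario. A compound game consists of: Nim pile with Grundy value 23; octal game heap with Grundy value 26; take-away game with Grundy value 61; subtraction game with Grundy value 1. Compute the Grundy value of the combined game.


By the Sprague-Grundy theorem, the Grundy value of a sum of games is the XOR of individual Grundy values.
Nim pile: Grundy value = 23. Running XOR: 0 XOR 23 = 23
octal game heap: Grundy value = 26. Running XOR: 23 XOR 26 = 13
take-away game: Grundy value = 61. Running XOR: 13 XOR 61 = 48
subtraction game: Grundy value = 1. Running XOR: 48 XOR 1 = 49
The combined Grundy value is 49.

49


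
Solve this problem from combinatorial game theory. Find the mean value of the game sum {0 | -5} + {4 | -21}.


G1 = {0 | -5}, G2 = {4 | -21}
Each is a switch {a | b} with numbers a > b; its mean value is (a + b)/2, and mean value is additive over game sums: m(G1 + G2) = m(G1) + m(G2).
Mean of G1 = (0 + (-5))/2 = -5/2 = -5/2
Mean of G2 = (4 + (-21))/2 = -17/2 = -17/2
Mean of G1 + G2 = -5/2 + -17/2 = -11

-11


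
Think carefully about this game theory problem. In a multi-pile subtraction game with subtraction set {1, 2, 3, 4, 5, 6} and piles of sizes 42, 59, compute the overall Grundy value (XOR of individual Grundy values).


Subtraction set: {1, 2, 3, 4, 5, 6}
For this subtraction set, G(n) = n mod 7 (period = max + 1 = 7).
Pile 1 (size 42): G(42) = 42 mod 7 = 0
Pile 2 (size 59): G(59) = 59 mod 7 = 3
Total Grundy value = XOR of all: 0 XOR 3 = 3

3


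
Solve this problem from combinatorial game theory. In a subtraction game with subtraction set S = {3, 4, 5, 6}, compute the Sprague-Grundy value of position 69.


The subtraction set is S = {3, 4, 5, 6}.
G(k) = mex{ G(k - s) : s in S, s <= k }. We compute iteratively: G(0) = 0.
G(1) = mex({}) = 0
G(2) = mex({}) = 0
G(3) = mex({0}) = 1
G(4) = mex({0}) = 1
G(5) = mex({0}) = 1
G(6) = mex({0, 1}) = 2
G(7) = mex({0, 1}) = 2
G(8) = mex({0, 1}) = 2
G(9) = mex({1, 2}) = 0
G(10) = mex({1, 2}) = 0
G(11) = mex({1, 2}) = 0
G(12) = mex({0, 2}) = 1
G(13) = mex({0, 2}) = 1
G(14) = mex({0, 2}) = 1
Observe that G(9)..G(14) = 0, 0, 0, 1, 1, 1 repeats G(0)..G(5) = 0, 0, 0, 1, 1, 1.
For k >= max(S) = 6, G(k) is determined by the previous 6 values G(k-6)..G(k-1); a window of 6 consecutive values has recurred shifted by 9, so by induction G(k + 9) = G(k) for all k >= 0: the sequence is periodic from the start with period 9.
One period: G(0..8) = 0, 0, 0, 1, 1, 1, 2, 2, 2.
69 mod 9 = 6, so G(69) = G(6) = 2.

2


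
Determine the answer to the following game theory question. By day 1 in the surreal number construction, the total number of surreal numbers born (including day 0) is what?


Day 0: {|} = 0 is born. Count = 1.
Day n: the number of surreal numbers born by day n is 2^(n+1) - 1.
By day 0: 2^1 - 1 = 1
By day 1: 2^2 - 1 = 3
By day 1: 3 surreal numbers.

3


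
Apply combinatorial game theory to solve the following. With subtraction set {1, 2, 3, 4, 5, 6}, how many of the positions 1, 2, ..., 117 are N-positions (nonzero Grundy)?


Subtraction set S = {1, 2, 3, 4, 5, 6}, so G(n) = n mod 7.
G(n) = 0 when n is a multiple of 7.
Multiples of 7 in [1, 117]: 16
N-positions (nonzero Grundy) = 117 - 16 = 101

101


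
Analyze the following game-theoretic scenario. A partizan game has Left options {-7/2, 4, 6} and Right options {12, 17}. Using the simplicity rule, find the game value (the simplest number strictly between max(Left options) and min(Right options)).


Left options: {-7/2, 4, 6}, max = 6
Right options: {12, 17}, min = 12
All options are numbers and max(Left) < min(Right), so by the simplicity theorem the value is the simplest (earliest-born) number strictly between 6 and 12.
Integers 7 through 11 all lie strictly between 6 and 12.
Among integers, the simplest (lowest birthday = smallest |n|; 0 is born on day 0, +-n on day n) is 7.
No non-integer in the interval can be simpler: if x is a non-integer in the interval, then floor(x) or ceil(x) also lies in the interval (the interval contains an integer), and both are proper prefixes of x's sign expansion, i.e. born earlier. So the game value is 7.
Game value = 7

7


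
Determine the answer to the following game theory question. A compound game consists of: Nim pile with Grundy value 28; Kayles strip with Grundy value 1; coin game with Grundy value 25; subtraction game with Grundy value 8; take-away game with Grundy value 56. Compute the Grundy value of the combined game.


By the Sprague-Grundy theorem, the Grundy value of a sum of games is the XOR of individual Grundy values.
Nim pile: Grundy value = 28. Running XOR: 0 XOR 28 = 28
Kayles strip: Grundy value = 1. Running XOR: 28 XOR 1 = 29
coin game: Grundy value = 25. Running XOR: 29 XOR 25 = 4
subtraction game: Grundy value = 8. Running XOR: 4 XOR 8 = 12
take-away game: Grundy value = 56. Running XOR: 12 XOR 56 = 52
The combined Grundy value is 52.

52


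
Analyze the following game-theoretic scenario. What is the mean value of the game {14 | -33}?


Game = {14 | -33}, a switch {a | b} with numbers a > b.
Its thermograph has left wall a - t and right wall b + t, which meet at t = (a - b)/2, where both equal (a + b)/2. So the mast (mean value) is at (a + b)/2.
Mean = (14 + (-33))/2 = -19/2 = -19/2

-19/2


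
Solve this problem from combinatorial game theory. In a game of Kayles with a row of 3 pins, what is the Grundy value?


Kayles: a move removes 1 or 2 adjacent pins from a contiguous row.
Removing pins from a row of k leaves two independent rows (a, b) with a + b = k - 1 (one pin) or a + b = k - 2 (two pins); an end removal gives a = 0.
By Sprague-Grundy, G(k) = mex{ G(a) XOR G(b) } over all these splits. G(0) = 0.
G(1): splits (0,0):0^0=0 -> mex({0}) = 1
G(2): splits (0,1):0^1=1 (0,0):0^0=0 -> mex({0, 1}) = 2
G(3): splits (0,2):0^2=2 (1,1):1^1=0 (0,1):0^1=1 -> mex({0, 1, 2}) = 3
Therefore G(3) = 3.

3


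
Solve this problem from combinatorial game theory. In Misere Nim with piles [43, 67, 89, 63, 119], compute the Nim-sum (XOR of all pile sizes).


We need the XOR (exclusive or) of all pile sizes.
After XOR-ing pile 1 (size 43): 0 XOR 43 = 43
After XOR-ing pile 2 (size 67): 43 XOR 67 = 104
After XOR-ing pile 3 (size 89): 104 XOR 89 = 49
After XOR-ing pile 4 (size 63): 49 XOR 63 = 14
After XOR-ing pile 5 (size 119): 14 XOR 119 = 121
The Nim-value of this position is 121.

121


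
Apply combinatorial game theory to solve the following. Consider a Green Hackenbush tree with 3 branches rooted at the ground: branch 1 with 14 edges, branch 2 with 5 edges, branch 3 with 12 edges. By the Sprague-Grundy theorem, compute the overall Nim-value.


The tree has 3 branches from the ground vertex.
In Green Hackenbush, the Nim-value of a simple path of length k is k.
Branch 1: length 14, Nim-value = 14
Branch 2: length 5, Nim-value = 5
Branch 3: length 12, Nim-value = 12
Total Nim-value = XOR of all branch values:
0 XOR 14 = 14
14 XOR 5 = 11
11 XOR 12 = 7
Nim-value of the tree = 7

7


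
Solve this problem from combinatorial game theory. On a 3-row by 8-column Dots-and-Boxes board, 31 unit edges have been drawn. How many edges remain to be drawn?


Grid: 3 x 8 boxes, i.e. 4 rows and 9 columns of dots.
Horizontal edges: (rows + 1) * cols = 4 * 8 = 32
Vertical edges: rows * (cols + 1) = 3 * 9 = 27
Total edges: 32 + 27 = 59
Edges drawn: 31
Remaining: 59 - 31 = 28

28


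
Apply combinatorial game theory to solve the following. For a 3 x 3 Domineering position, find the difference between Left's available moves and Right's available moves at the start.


Board is 3 x 3 (rows x cols).
Left (vertical) placements: (rows-1) * cols = 2 * 3 = 6
Right (horizontal) placements: rows * (cols-1) = 3 * 2 = 6
Advantage = Left - Right = 6 - 6 = 0

0


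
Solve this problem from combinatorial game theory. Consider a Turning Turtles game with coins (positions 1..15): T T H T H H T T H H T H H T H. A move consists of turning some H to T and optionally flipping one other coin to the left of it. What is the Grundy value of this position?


Coins: T T H T H H T T H H T H H T H
Key fact: a single head at position k behaves exactly like a Nim heap of size k (turning it to T and optionally flipping a coin at j < k corresponds to moving the heap from k to j, or to 0), and heads combine as a disjunctive sum (two heads at the same place would cancel, matching j XOR j = 0). So the Nim-value is the XOR of the 1-indexed positions of the heads.
Face-up positions (1-indexed): [3, 5, 6, 9, 10, 12, 13, 15]
XOR 0 with 3: 0 XOR 3 = 3
XOR 3 with 5: 3 XOR 5 = 6
XOR 6 with 6: 6 XOR 6 = 0
XOR 0 with 9: 0 XOR 9 = 9
XOR 9 with 10: 9 XOR 10 = 3
XOR 3 with 12: 3 XOR 12 = 15
XOR 15 with 13: 15 XOR 13 = 2
XOR 2 with 15: 2 XOR 15 = 13
Nim-value = 13

13


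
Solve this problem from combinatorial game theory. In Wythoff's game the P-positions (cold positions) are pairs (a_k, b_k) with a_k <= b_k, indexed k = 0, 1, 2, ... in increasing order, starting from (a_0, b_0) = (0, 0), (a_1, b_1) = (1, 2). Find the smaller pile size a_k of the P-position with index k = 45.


By Wythoff's theorem, a_k = floor(k * phi) and b_k = floor(k * phi^2) = a_k + k, where phi = (1 + sqrt(5))/2 is the golden ratio.
phi = (1 + sqrt(5))/2 = 1.618034
k = 45
k * phi = 45 * 1.618034 = 72.811529
a_45 = floor(k * phi) = 72

72


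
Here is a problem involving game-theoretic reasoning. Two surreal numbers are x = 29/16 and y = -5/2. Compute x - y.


x = 29/16, y = -5/2
Converting to common denominator: 16
x = 29/16, y = -40/16
x - y = 29/16 - -5/2 = 69/16

69/16


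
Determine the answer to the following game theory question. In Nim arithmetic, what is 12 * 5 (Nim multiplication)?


Nim multiplication is bilinear over XOR: (u XOR v) * w = (u*w) XOR (v*w).
So we split each operand into its bit components and XOR the pairwise Nim products.
12 = 4 + 8 (as XOR of powers of 2).
5 = 1 + 4 (as XOR of powers of 2).
Using the standard Nim-product table on single bits:
  2*2 = 3,   2*4 = 8,   2*8 = 12,
  4*4 = 6,   4*8 = 11,  8*8 = 13,
and  1*x = x (identity), k*l = l*k (commutative).
Pairwise Nim products:
  4 * 1 = 4
  4 * 4 = 6
  8 * 1 = 8
  8 * 4 = 11
XOR them: 4 XOR 6 XOR 8 XOR 11 = 1.
Result: 12 * 5 = 1 (in Nim).

1


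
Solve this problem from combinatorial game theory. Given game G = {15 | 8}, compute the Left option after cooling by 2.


Original game: {15 | 8} (a switch {a | b} with a > b).
Cooling by t (for t below the temperature (a - b)/2 = 7/2) taxes each move by t: {a | b} cooled by t is {a - t | b + t}.
Cooling amount: t = 2
Cooled Left option: 15 - 2 = 13
Cooled Right option: 8 + 2 = 10
Cooled game: {13 | 10}
Left option = 13

13


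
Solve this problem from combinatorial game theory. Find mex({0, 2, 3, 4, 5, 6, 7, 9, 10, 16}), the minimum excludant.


Set = {0, 2, 3, 4, 5, 6, 7, 9, 10, 16}
0 is in the set.
1 is NOT in the set. This is the mex.
mex = 1

1


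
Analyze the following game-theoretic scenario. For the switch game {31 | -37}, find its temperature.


The game is {31 | -37}, a switch {a | b} with numbers a > b.
Cooling {a | b} by t gives {a - t | b + t}, which stops being hot when a - t = b + t, i.e. at t = (a - b)/2. So the temperature of a switch is (a - b)/2.
Temperature = (Left option - Right option) / 2
= (31 - (-37)) / 2
= 68 / 2
= 34

34


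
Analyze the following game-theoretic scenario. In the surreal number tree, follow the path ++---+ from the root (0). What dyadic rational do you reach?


Sign expansion: ++---+
Rule: track bounds (lo, hi), initially (-inf, +inf). On '+', the current value becomes lo and we move to the simplest number in (value, hi): value + 1 if hi = +inf, otherwise the midpoint (value + hi)/2. On '-', the current value becomes hi and we move to value - 1 if lo = -inf, otherwise the midpoint (lo + value)/2.
Start at 0.
Step 1: sign = +, move right. Bounds: (0, +inf). Value = 1
Step 2: sign = +, move right. Bounds: (1, +inf). Value = 2
Step 3: sign = -, move left. Bounds: (1, 2). Value = 3/2
Step 4: sign = -, move left. Bounds: (1, 3/2). Value = 5/4
Step 5: sign = -, move left. Bounds: (1, 5/4). Value = 9/8
Step 6: sign = +, move right. Bounds: (9/8, 5/4). Value = 19/16
The surreal number with sign expansion ++---+ is 19/16.

19/16


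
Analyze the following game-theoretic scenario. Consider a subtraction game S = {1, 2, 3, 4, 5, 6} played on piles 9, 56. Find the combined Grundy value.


Subtraction set: {1, 2, 3, 4, 5, 6}
For this subtraction set, G(n) = n mod 7 (period = max + 1 = 7).
Pile 1 (size 9): G(9) = 9 mod 7 = 2
Pile 2 (size 56): G(56) = 56 mod 7 = 0
Total Grundy value = XOR of all: 2 XOR 0 = 2

2


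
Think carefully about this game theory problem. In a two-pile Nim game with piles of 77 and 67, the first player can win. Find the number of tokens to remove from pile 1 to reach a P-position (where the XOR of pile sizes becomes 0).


Piles: 77 and 67
Current XOR: 77 XOR 67 = 14 (non-zero, so this is an N-position).
To make the XOR zero, we need to find a move that balances the piles.
For pile 1 (size 77): target = 77 XOR 14 = 67
We reduce pile 1 from 77 to 67.
Tokens removed: 77 - 67 = 10
Verification: 67 XOR 67 = 0

10


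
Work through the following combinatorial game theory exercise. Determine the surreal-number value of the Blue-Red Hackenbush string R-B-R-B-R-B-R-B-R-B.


Edges (from ground): R-B-R-B-R-B-R-B-R-B
By Berlekamp's sign-expansion rule, a Blue-Red Hackenbush stalk has the value of the surreal number whose sign sequence is the edge sequence with B -> + and R -> -.
Sign sequence: -+-+-+-+-+
Trace the sign expansion in the surreal number tree, starting from 0:
Edge 1: R (sign -) -> bounds (-inf, 0), value = -1
Edge 2: B (sign +) -> bounds (-1, 0), value = -1/2
Edge 3: R (sign -) -> bounds (-1, -1/2), value = -3/4
Edge 4: B (sign +) -> bounds (-3/4, -1/2), value = -5/8
Edge 5: R (sign -) -> bounds (-3/4, -5/8), value = -11/16
Edge 6: B (sign +) -> bounds (-11/16, -5/8), value = -21/32
Edge 7: R (sign -) -> bounds (-11/16, -21/32), value = -43/64
Edge 8: B (sign +) -> bounds (-43/64, -21/32), value = -85/128
Edge 9: R (sign -) -> bounds (-43/64, -85/128), value = -171/256
Edge 10: B (sign +) -> bounds (-171/256, -85/128), value = -341/512
Game value = -341/512

-341/512


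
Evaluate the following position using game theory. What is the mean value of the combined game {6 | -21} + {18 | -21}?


G1 = {6 | -21}, G2 = {18 | -21}
Each is a switch {a | b} with numbers a > b; its mean value is (a + b)/2, and mean value is additive over game sums: m(G1 + G2) = m(G1) + m(G2).
Mean of G1 = (6 + (-21))/2 = -15/2 = -15/2
Mean of G2 = (18 + (-21))/2 = -3/2 = -3/2
Mean of G1 + G2 = -15/2 + -3/2 = -9

-9


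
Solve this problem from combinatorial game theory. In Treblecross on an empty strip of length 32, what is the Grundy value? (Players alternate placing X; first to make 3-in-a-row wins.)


Treblecross: place X on empty cells; 3-in-a-row wins.
Playing within two cells of an existing X lets the opponent win at once, so sensible play treats the cells i-2..i+2 around each X as dead. The player left with no safe cell loses, so this is a normal-play take-away game on strips of safe cells.
Placing X at cell i (0-indexed) of a strip of k safe cells leaves independent strips of sizes max(0, i-2) and max(0, k-i-3). Hence G(k) = mex{ G(max(0,i-2)) XOR G(max(0,k-i-3)) : 0 <= i < k }, with G(0) = 0.
G(1): splits (0,0):0^0=0 -> mex({0}) = 1
G(2): splits (0,0):0^0=0 -> mex({0}) = 1
G(3): splits (0,0):0^0=0 -> mex({0}) = 1
G(4): splits (0,1):0^1=1 (0,0):0^0=0 -> mex({0, 1}) = 2
G(5): splits (0,2):0^1=1 (0,1):0^1=1 (0,0):0^0=0 -> mex({0, 1}) = 2
G(6) = mex({1}) = 0
G(7) = mex({0, 1, 2}) = 3
G(8) = mex({0, 1, 2}) = 3
G(9) = mex({0, 2}) = 1
G(10) = mex({0, 2, 3}) = 1
G(11) = mex({0, 3}) = 1
G(12) = mex({1, 3}) = 0
G(13) = mex({0, 1, 2, 3}) = 4
G(14) = mex({0, 1, 2}) = 3
G(15) = mex({0, 1, 2}) = 3
G(16) = mex({0, 1, 2, 4}) = 3
G(17) = mex({0, 1, 3, 4}) = 2
G(18) = mex({0, 1, 3, 4}) = 2
G(19) = mex({0, 1, 3, 5}) = 2
G(20) = mex({0, 1, 2, 3, 5}) = 4
G(21) = mex({0, 1, 2, 3, 5}) = 4
G(22) = mex({1, 2, 6}) = 0
G(23) = mex({0, 1, 2, 3, 4, 6}) = 5
G(24) = mex({0, 1, 2, 3, 4}) = 5
G(25) = mex({0, 1, 3, 4, 7}) = 2
G(26) = mex({0, 1, 3, 4, 5, 7}) = 2
G(27) = mex({0, 1, 3, 5}) = 2
G(28) = mex({0, 1, 2, 5}) = 3
G(29) = mex({0, 1, 2, 4, 5, 6}) = 3
G(30) = mex({1, 2, 4, 6}) = 0
G(31) = mex({0, 1, 2, 3, 4, 6}) = 5
G(32) = mex({1, 2, 3, 4, 7}) = 0
Therefore G(32) = 0.

0


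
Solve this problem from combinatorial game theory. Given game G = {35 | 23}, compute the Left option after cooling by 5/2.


Original game: {35 | 23} (a switch {a | b} with a > b).
Cooling by t (for t below the temperature (a - b)/2 = 6) taxes each move by t: {a | b} cooled by t is {a - t | b + t}.
Cooling amount: t = 5/2
Cooled Left option: 35 - 5/2 = 65/2
Cooled Right option: 23 + 5/2 = 51/2
Cooled game: {65/2 | 51/2}
Left option = 65/2

65/2


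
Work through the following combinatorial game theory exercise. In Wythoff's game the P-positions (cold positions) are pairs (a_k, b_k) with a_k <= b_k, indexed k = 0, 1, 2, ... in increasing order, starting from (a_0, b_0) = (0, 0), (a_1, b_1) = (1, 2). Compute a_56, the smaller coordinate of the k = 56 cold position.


By Wythoff's theorem, a_k = floor(k * phi) and b_k = floor(k * phi^2) = a_k + k, where phi = (1 + sqrt(5))/2 is the golden ratio.
phi = (1 + sqrt(5))/2 = 1.618034
k = 56
k * phi = 56 * 1.618034 = 90.609903
a_56 = floor(k * phi) = 90

90


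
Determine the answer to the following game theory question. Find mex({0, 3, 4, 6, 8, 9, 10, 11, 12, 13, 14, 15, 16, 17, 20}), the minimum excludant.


Set = {0, 3, 4, 6, 8, 9, 10, 11, 12, 13, 14, 15, 16, 17, 20}
0 is in the set.
1 is NOT in the set. This is the mex.
mex = 1

1


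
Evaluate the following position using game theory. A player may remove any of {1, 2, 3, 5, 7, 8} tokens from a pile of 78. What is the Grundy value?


The subtraction set is S = {1, 2, 3, 5, 7, 8}.
G(k) = mex{ G(k - s) : s in S, s <= k }. We compute iteratively: G(0) = 0.
G(1) = mex({0}) = 1
G(2) = mex({0, 1}) = 2
G(3) = mex({0, 1, 2}) = 3
G(4) = mex({1, 2, 3}) = 0
G(5) = mex({0, 2, 3}) = 1
G(6) = mex({0, 1, 3}) = 2
G(7) = mex({0, 1, 2}) = 3
G(8) = mex({0, 1, 2, 3}) = 4
G(9) = mex({0, 1, 2, 3, 4}) = 5
G(10) = mex({1, 2, 3, 4, 5}) = 0
G(11) = mex({0, 2, 3, 4, 5}) = 1
G(12) = mex({0, 1, 3, 5}) = 2
G(13) = mex({0, 1, 2, 4}) = 3
G(14) = mex({1, 2, 3, 5}) = 0
G(15) = mex({0, 2, 3, 4}) = 1
G(16) = mex({0, 1, 3, 4, 5}) = 2
G(17) = mex({0, 1, 2, 5}) = 3
Observe that G(10)..G(17) = 0, 1, 2, 3, 0, 1, 2, 3 repeats G(0)..G(7) = 0, 1, 2, 3, 0, 1, 2, 3.
For k >= max(S) = 8, G(k) is determined by the previous 8 values G(k-8)..G(k-1); a window of 8 consecutive values has recurred shifted by 10, so by induction G(k + 10) = G(k) for all k >= 0: the sequence is periodic from the start with period 10.
One period: G(0..9) = 0, 1, 2, 3, 0, 1, 2, 3, 4, 5.
78 mod 10 = 8, so G(78) = G(8) = 4.

4


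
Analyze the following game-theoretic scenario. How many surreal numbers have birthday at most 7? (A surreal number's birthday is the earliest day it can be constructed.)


Day 0: {|} = 0 is born. Count = 1.
Day n: the number of surreal numbers born by day n is 2^(n+1) - 1.
By day 0: 2^1 - 1 = 1
By day 1: 2^2 - 1 = 3
By day 2: 2^3 - 1 = 7
By day 3: 2^4 - 1 = 15
By day 4: 2^5 - 1 = 31
By day 5: 2^6 - 1 = 63
By day 6: 2^7 - 1 = 127
By day 7: 2^8 - 1 = 255
By day 7: 255 surreal numbers.

255


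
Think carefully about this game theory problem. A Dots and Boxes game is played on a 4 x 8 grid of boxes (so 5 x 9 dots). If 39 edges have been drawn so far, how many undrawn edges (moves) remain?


Grid: 4 x 8 boxes, i.e. 5 rows and 9 columns of dots.
Horizontal edges: (rows + 1) * cols = 5 * 8 = 40
Vertical edges: rows * (cols + 1) = 4 * 9 = 36
Total edges: 40 + 36 = 76
Edges drawn: 39
Remaining: 76 - 39 = 37

37


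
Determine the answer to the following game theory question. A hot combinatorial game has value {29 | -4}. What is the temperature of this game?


The game is {29 | -4}, a switch {a | b} with numbers a > b.
Cooling {a | b} by t gives {a - t | b + t}, which stops being hot when a - t = b + t, i.e. at t = (a - b)/2. So the temperature of a switch is (a - b)/2.
Temperature = (Left option - Right option) / 2
= (29 - (-4)) / 2
= 33 / 2
= 33/2

33/2


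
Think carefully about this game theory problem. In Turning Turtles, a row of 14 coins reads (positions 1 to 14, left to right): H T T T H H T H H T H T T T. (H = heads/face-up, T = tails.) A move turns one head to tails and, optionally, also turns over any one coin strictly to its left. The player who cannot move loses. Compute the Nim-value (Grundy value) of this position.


Coins: H T T T H H T H H T H T T T
Key fact: a single head at position k behaves exactly like a Nim heap of size k (turning it to T and optionally flipping a coin at j < k corresponds to moving the heap from k to j, or to 0), and heads combine as a disjunctive sum (two heads at the same place would cancel, matching j XOR j = 0). So the Nim-value is the XOR of the 1-indexed positions of the heads.
Face-up positions (1-indexed): [1, 5, 6, 8, 9, 11]
XOR 0 with 1: 0 XOR 1 = 1
XOR 1 with 5: 1 XOR 5 = 4
XOR 4 with 6: 4 XOR 6 = 2
XOR 2 with 8: 2 XOR 8 = 10
XOR 10 with 9: 10 XOR 9 = 3
XOR 3 with 11: 3 XOR 11 = 8
Nim-value = 8

8


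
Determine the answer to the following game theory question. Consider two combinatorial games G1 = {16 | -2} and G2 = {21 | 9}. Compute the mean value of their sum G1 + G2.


G1 = {16 | -2}, G2 = {21 | 9}
Each is a switch {a | b} with numbers a > b; its mean value is (a + b)/2, and mean value is additive over game sums: m(G1 + G2) = m(G1) + m(G2).
Mean of G1 = (16 + (-2))/2 = 14/2 = 7
Mean of G2 = (21 + (9))/2 = 30/2 = 15
Mean of G1 + G2 = 7 + 15 = 22

22


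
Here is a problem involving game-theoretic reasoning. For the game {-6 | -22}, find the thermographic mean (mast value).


Game = {-6 | -22}, a switch {a | b} with numbers a > b.
Its thermograph has left wall a - t and right wall b + t, which meet at t = (a - b)/2, where both equal (a + b)/2. So the mast (mean value) is at (a + b)/2.
Mean = (-6 + (-22))/2 = -28/2 = -14

-14


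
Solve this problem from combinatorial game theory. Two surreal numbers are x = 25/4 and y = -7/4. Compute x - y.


x = 25/4, y = -7/4
Converting to common denominator: 4
x = 25/4, y = -7/4
x - y = 25/4 - -7/4 = 8

8


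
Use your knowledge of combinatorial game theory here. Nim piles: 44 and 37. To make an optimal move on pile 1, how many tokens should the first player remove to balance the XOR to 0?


Piles: 44 and 37
Current XOR: 44 XOR 37 = 9 (non-zero, so this is an N-position).
To make the XOR zero, we need to find a move that balances the piles.
For pile 1 (size 44): target = 44 XOR 9 = 37
We reduce pile 1 from 44 to 37.
Tokens removed: 44 - 37 = 7
Verification: 37 XOR 37 = 0

7


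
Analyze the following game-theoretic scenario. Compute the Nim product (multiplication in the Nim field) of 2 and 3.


Nim multiplication is bilinear over XOR: (u XOR v) * w = (u*w) XOR (v*w).
So we split each operand into its bit components and XOR the pairwise Nim products.
2 = 2 (as XOR of powers of 2).
3 = 1 + 2 (as XOR of powers of 2).
Using the standard Nim-product table on single bits:
  2*2 = 3,   2*4 = 8,   2*8 = 12,
  4*4 = 6,   4*8 = 11,  8*8 = 13,
and  1*x = x (identity), k*l = l*k (commutative).
Pairwise Nim products:
  2 * 1 = 2
  2 * 2 = 3
XOR them: 2 XOR 3 = 1.
Result: 2 * 3 = 1 (in Nim).

1


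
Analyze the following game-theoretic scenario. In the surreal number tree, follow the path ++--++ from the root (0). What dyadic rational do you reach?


Sign expansion: ++--++
Rule: track bounds (lo, hi), initially (-inf, +inf). On '+', the current value becomes lo and we move to the simplest number in (value, hi): value + 1 if hi = +inf, otherwise the midpoint (value + hi)/2. On '-', the current value becomes hi and we move to value - 1 if lo = -inf, otherwise the midpoint (lo + value)/2.
Start at 0.
Step 1: sign = +, move right. Bounds: (0, +inf). Value = 1
Step 2: sign = +, move right. Bounds: (1, +inf). Value = 2
Step 3: sign = -, move left. Bounds: (1, 2). Value = 3/2
Step 4: sign = -, move left. Bounds: (1, 3/2). Value = 5/4
Step 5: sign = +, move right. Bounds: (5/4, 3/2). Value = 11/8
Step 6: sign = +, move right. Bounds: (11/8, 3/2). Value = 23/16
The surreal number with sign expansion ++--++ is 23/16.

23/16


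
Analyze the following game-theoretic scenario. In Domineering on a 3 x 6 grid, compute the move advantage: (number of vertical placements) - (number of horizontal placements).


Board is 3 x 6 (rows x cols).
Left (vertical) placements: (rows-1) * cols = 2 * 6 = 12
Right (horizontal) placements: rows * (cols-1) = 3 * 5 = 15
Advantage = Left - Right = 12 - 15 = -3

-3


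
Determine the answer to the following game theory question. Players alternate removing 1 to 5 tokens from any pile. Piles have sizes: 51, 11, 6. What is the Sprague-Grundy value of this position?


Subtraction set: {1, 2, 3, 4, 5}
For this subtraction set, G(n) = n mod 6 (period = max + 1 = 6).
Pile 1 (size 51): G(51) = 51 mod 6 = 3
Pile 2 (size 11): G(11) = 11 mod 6 = 5
Pile 3 (size 6): G(6) = 6 mod 6 = 0
Total Grundy value = XOR of all: 3 XOR 5 XOR 0 = 6

6


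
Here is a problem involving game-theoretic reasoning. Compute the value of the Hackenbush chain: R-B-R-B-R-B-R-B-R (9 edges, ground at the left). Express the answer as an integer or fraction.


Edges (from ground): R-B-R-B-R-B-R-B-R
By Berlekamp's sign-expansion rule, a Blue-Red Hackenbush stalk has the value of the surreal number whose sign sequence is the edge sequence with B -> + and R -> -.
Sign sequence: -+-+-+-+-
Trace the sign expansion in the surreal number tree, starting from 0:
Edge 1: R (sign -) -> bounds (-inf, 0), value = -1
Edge 2: B (sign +) -> bounds (-1, 0), value = -1/2
Edge 3: R (sign -) -> bounds (-1, -1/2), value = -3/4
Edge 4: B (sign +) -> bounds (-3/4, -1/2), value = -5/8
Edge 5: R (sign -) -> bounds (-3/4, -5/8), value = -11/16
Edge 6: B (sign +) -> bounds (-11/16, -5/8), value = -21/32
Edge 7: R (sign -) -> bounds (-11/16, -21/32), value = -43/64
Edge 8: B (sign +) -> bounds (-43/64, -21/32), value = -85/128
Edge 9: R (sign -) -> bounds (-43/64, -85/128), value = -171/256
Game value = -171/256

-171/256
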